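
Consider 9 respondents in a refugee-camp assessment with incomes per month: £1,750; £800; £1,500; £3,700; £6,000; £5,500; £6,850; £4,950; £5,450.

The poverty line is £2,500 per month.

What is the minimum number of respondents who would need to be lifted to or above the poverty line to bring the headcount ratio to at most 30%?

1

3 of the 9 respondents are poor, so H = 3/9 = 0.333.
A headcount ratio of at most 30% allows at most ⌊0.30 × 9⌋ = 2 poor respondents.
So at least 3 − 2 = 1 must be lifted.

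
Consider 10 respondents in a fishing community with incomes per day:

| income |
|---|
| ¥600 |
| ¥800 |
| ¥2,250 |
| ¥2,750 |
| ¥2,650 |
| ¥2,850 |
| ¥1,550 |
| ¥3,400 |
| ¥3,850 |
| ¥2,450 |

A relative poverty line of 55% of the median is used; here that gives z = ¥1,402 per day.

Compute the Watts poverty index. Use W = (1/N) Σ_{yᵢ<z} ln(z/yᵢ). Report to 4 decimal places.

0.1410

Below z: ¥600, ¥800 (q = 2 of N = 10).
ln(z/y) terms: ln(1402/600) = 0.8487; ln(1402/800) = 0.5610.
W = 1.409769 / 10 = 0.1410.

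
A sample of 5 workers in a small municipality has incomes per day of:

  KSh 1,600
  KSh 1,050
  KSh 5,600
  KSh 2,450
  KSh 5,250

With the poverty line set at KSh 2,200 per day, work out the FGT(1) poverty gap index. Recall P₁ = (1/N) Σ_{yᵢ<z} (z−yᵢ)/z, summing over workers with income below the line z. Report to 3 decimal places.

0.159

Below z: KSh 1,050, KSh 1,600 (q = 2 of N = 5).
Relative gaps: (2200−1050)/2200 = 0.5227; (2200−1600)/2200 = 0.2727.
Sum of shortfalls = 0.795455; P₁ averages over all N: 0.795455 / 5 = 0.159.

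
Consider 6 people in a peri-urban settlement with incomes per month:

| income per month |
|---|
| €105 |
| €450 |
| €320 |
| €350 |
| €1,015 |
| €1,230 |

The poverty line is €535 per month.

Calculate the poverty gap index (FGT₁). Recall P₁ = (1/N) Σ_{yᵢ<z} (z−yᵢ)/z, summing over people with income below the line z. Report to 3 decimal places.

Incomes under z: €105, €320, €350, €450 (q = 4 of N = 6).
Normalized shortfalls: (535−105)/535 = 0.8037; (535−320)/535 = 0.4019; (535−350)/535 = 0.3458; (535−450)/535 = 0.1589.
Sum of shortfalls = 1.710280; P₁ averages over all N: 1.710280 / 6 = 0.285.

0.285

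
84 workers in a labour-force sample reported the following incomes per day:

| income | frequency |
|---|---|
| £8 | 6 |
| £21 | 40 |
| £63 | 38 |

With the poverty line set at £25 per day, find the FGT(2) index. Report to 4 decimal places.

0.0452

Below z: 6×£8, 40×£21 (q = 46 of N = 84).
Relative gaps: (25−8)/25 = 0.6800 (×6); (25−21)/25 = 0.1600 (×40).
Squared: 0.4624 (×6); 0.0256 (×40).
Sum = 3.798400; P₂ = 3.798400 / 84 = 0.0452.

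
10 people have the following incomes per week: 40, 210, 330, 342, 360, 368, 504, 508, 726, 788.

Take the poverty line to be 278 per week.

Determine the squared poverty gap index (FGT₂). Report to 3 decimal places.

0.079

Incomes under z: 40, 210 (q = 2 of N = 10).
Gap ratios (z−y)/z: (278−40)/278 = 0.8561; (278−210)/278 = 0.2446.
Squared: 0.7329; 0.0598.
Sum = 0.792764; P₂ = 0.792764 / 10 = 0.079.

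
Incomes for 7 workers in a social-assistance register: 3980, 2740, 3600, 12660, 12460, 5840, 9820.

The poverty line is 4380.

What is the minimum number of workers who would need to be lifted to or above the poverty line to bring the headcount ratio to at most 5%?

3

Currently q = 3 of N = 7 are below the line (H = 0.429).
A headcount ratio of at most 5% allows at most ⌊0.05 × 7⌋ = 0 poor workers.
So at least 3 − 0 = 3 must be lifted.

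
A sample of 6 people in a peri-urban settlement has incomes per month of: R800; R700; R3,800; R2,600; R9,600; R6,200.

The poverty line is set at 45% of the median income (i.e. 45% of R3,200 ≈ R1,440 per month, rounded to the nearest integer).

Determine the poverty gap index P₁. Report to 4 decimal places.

Incomes under z: R700, R800 (q = 2 of N = 6).
Shortfall ratios: (1440−700)/1440 = 0.5139; (1440−800)/1440 = 0.4444.
Sum of shortfalls = 0.958333; P₁ averages over all N: 0.958333 / 6 = 0.1597.

0.1597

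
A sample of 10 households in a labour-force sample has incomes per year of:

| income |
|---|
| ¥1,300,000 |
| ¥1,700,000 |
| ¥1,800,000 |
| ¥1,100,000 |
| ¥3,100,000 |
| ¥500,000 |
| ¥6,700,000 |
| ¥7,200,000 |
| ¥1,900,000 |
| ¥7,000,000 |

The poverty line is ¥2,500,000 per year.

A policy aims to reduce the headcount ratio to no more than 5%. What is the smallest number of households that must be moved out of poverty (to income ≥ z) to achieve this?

6

Currently q = 6 of N = 10 are below the line (H = 0.600).
A headcount ratio of at most 5% allows at most ⌊0.05 × 10⌋ = 0 poor households.
So at least 6 − 0 = 6 must be lifted.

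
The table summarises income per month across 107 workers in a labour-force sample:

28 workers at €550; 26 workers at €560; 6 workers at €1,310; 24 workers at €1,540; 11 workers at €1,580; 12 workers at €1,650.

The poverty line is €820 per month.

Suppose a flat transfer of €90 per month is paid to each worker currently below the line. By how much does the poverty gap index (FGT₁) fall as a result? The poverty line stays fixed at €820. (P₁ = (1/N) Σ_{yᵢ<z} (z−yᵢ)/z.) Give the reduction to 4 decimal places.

0.0554

Before: below the line — 28×€550, 26×€560; poverty gap index (FGT₁) = 0.163209.
After the €90 transfer: below the line — 28×€640, 26×€650; poverty gap index (FGT₁) = 0.107819.
Reduction = 0.163209 − 0.107819 = 0.0554.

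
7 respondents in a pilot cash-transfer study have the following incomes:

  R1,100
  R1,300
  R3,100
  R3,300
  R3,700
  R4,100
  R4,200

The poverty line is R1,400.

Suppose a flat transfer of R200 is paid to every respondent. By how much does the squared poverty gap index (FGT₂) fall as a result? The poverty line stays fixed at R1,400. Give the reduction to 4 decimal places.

0.0066

Before: below the line — R1,100, R1,300; squared poverty gap index (FGT₂) = 0.007289.
After the R200 transfer: below the line — R1,300; squared poverty gap index (FGT₂) = 0.000729.
Reduction = 0.007289 − 0.000729 = 0.0066.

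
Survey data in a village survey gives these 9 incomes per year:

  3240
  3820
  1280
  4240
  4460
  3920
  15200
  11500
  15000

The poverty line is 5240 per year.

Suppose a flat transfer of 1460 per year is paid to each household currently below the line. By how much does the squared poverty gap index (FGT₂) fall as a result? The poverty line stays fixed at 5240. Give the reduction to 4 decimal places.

Before: below the line — 1280, 3240, 3820, 3920, 4240, 4460; squared poverty gap index (FGT₂) = 0.101364.
After the 1460 transfer: below the line — 2740, 4700; squared poverty gap index (FGT₂) = 0.026472.
Reduction = 0.101364 − 0.026472 = 0.0749.

0.0749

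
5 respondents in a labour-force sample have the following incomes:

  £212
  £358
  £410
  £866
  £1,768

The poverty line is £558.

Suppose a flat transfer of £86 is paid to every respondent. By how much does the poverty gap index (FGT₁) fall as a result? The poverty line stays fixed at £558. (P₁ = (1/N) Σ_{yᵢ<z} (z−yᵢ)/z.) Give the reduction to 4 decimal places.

Before: below the line — £212, £358, £410; poverty gap index (FGT₁) = 0.248746.
After the £86 transfer: below the line — £298, £444, £496; poverty gap index (FGT₁) = 0.156272.
Reduction = 0.248746 − 0.156272 = 0.0925.

0.0925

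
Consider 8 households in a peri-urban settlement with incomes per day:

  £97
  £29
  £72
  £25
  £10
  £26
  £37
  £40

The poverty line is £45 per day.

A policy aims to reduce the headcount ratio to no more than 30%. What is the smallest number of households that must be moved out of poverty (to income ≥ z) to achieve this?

4

6 of the 8 households are poor, so H = 6/8 = 0.750.
A headcount ratio of at most 30% allows at most ⌊0.30 × 8⌋ = 2 poor households.
So at least 6 − 2 = 4 must be lifted.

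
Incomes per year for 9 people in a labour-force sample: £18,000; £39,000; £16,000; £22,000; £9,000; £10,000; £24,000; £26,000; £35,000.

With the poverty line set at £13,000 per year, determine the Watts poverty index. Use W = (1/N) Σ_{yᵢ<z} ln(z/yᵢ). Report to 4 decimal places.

Below z: £9,000, £10,000 (q = 2 of N = 9).
Log gaps: ln(13000/9000) = 0.3677; ln(13000/10000) = 0.2624.
W = 0.630089 / 9 = 0.0700.

0.0700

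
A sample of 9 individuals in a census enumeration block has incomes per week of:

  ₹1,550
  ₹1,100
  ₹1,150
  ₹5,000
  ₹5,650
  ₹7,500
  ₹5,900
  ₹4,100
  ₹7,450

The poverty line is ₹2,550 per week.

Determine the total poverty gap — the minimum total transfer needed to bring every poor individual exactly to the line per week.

Incomes under z: ₹1,100, ₹1,150, ₹1,550 (q = 3 of N = 9).
Individual gaps: 2550−1100 = 1450; 2550−1150 = 1400; 2550−1550 = 1000.
Aggregate gap = ₹3,850.

₹3,850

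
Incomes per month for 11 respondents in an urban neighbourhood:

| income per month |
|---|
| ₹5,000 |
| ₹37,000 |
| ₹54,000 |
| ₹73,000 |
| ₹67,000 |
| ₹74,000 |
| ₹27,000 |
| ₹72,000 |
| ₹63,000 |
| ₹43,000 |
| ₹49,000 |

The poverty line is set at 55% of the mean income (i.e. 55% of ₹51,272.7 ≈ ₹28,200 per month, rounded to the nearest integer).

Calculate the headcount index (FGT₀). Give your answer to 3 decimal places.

0.182

2 of the 11 respondents have income below ₹28,200.
H = 2/11 = 0.182.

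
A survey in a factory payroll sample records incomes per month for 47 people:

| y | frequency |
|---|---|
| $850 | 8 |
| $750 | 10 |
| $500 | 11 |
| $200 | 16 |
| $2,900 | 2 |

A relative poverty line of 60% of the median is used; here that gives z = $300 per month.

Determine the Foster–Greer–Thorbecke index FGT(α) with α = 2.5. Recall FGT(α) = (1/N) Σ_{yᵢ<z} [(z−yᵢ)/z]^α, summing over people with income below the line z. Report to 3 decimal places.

Poor units: 16×$200 (q = 16 of N = 47).
Relative gaps: (300−200)/300 = 0.3333 (×16).
Raised to α = 2.5: 0.06415 (×16).
Sum = 1.026400; FGT(2.5) = 1.026400 / 47 = 0.022.

0.022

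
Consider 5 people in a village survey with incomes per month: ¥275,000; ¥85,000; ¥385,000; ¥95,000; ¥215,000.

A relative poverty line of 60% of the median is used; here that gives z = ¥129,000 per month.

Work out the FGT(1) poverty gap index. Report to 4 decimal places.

0.1209

Poor units: ¥85,000, ¥95,000 (q = 2 of N = 5).
Normalized shortfalls: (129000−85000)/129000 = 0.3411; (129000−95000)/129000 = 0.2636.
Σ = 0.604651. Dividing by the full population N = 5 gives P₁ = 0.1209.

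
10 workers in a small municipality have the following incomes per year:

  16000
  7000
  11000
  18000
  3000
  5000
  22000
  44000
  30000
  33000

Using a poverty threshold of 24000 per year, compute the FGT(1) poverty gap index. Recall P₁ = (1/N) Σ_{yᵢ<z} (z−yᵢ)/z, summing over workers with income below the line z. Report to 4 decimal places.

Below the line: 3000, 5000, 7000, 11000, 16000, 18000, 22000 (q = 7 of N = 10).
Gap ratios (z−y)/z: (24000−3000)/24000 = 0.8750; (24000−5000)/24000 = 0.7917; (24000−7000)/24000 = 0.7083; (24000−11000)/24000 = 0.5417; (24000−16000)/24000 = 0.3333; (24000−18000)/24000 = 0.2500; (24000−22000)/24000 = 0.0833.
Sum of shortfalls = 3.583333; P₁ averages over all N: 3.583333 / 10 = 0.3583.

0.3583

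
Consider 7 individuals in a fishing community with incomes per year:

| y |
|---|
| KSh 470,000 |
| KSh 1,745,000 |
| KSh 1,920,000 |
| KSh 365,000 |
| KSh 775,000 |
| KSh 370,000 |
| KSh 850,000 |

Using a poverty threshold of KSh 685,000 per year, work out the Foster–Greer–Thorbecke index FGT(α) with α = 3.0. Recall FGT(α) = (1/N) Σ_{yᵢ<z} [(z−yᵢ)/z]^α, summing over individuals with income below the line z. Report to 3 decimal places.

Below z: KSh 365,000, KSh 370,000, KSh 470,000 (q = 3 of N = 7).
Gap ratios (z−y)/z: (685000−365000)/685000 = 0.4672; (685000−370000)/685000 = 0.4599; (685000−470000)/685000 = 0.3139.
Raised to α = 3.0: 0.10195; 0.09724; 0.03092.
Sum = 0.230112; FGT(3.0) = 0.230112 / 7 = 0.033.

0.033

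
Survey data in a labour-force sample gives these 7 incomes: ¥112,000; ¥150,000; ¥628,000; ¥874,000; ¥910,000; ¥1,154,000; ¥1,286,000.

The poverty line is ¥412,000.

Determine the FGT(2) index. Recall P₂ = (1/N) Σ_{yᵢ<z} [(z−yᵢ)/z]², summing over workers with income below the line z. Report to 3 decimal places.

0.134

Below the line: ¥112,000, ¥150,000 (q = 2 of N = 7).
Shortfall ratios: (412000−112000)/412000 = 0.7282; (412000−150000)/412000 = 0.6359.
Squared: 0.5302; 0.4044.
Sum = 0.934607; P₂ = 0.934607 / 7 = 0.134.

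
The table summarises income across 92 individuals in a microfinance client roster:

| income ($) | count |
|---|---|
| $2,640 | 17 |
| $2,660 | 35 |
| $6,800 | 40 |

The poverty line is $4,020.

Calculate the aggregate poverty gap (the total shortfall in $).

$71,060

Below the line: 17×$2,640, 35×$2,660 (q = 52 of N = 92).
Individual gaps: 17×(4020−2640) = 23460; 35×(4020−2660) = 47600.
Aggregate gap = $71,060.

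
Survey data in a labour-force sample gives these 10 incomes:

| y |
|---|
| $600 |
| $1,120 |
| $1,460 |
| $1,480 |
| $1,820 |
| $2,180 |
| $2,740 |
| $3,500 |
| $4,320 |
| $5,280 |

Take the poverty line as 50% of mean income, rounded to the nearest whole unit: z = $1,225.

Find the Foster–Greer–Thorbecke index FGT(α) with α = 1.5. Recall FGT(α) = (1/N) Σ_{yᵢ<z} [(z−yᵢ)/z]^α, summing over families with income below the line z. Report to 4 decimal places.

Poor units: $600, $1,120 (q = 2 of N = 10).
Shortfall ratios: (1225−600)/1225 = 0.5102; (1225−1120)/1225 = 0.0857.
Raised to α = 1.5: 0.36443; 0.02509.
Sum = 0.389526; FGT(1.5) = 0.389526 / 10 = 0.0390.

0.0390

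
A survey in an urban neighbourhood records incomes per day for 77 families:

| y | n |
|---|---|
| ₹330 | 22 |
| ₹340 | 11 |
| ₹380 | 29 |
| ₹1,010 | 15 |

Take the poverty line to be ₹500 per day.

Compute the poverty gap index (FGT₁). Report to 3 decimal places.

0.233

Poor units: 22×₹330, 11×₹340, 29×₹380 (q = 62 of N = 77).
Relative gaps: (500−330)/500 = 0.3400 (×22); (500−340)/500 = 0.3200 (×11); (500−380)/500 = 0.2400 (×29).
Sum of shortfalls = 17.960000; P₁ averages over all N: 17.960000 / 77 = 0.233.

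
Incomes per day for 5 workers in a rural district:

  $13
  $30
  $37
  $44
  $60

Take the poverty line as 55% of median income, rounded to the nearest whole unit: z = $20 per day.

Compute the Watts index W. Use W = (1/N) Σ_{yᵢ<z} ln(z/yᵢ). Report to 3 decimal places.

0.086

Below z: $13 (q = 1 of N = 5).
ln(z/y) terms: ln(20/13) = 0.4308.
W = 0.430783 / 5 = 0.086.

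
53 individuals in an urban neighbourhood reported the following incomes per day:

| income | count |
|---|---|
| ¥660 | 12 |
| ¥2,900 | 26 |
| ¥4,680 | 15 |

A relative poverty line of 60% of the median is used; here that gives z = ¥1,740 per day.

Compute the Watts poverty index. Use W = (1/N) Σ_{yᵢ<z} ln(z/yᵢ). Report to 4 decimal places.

0.2195

Poor units: 12×¥660 (q = 12 of N = 53).
ln(z/y) terms: ln(1740/660) = 0.9694 (×12).
W = 11.632807 / 53 = 0.2195.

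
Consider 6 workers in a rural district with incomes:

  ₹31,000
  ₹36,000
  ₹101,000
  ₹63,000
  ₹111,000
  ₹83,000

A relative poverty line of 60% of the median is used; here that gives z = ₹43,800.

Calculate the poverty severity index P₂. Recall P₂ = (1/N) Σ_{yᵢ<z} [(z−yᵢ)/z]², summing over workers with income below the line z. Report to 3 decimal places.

0.020

Incomes under z: ₹31,000, ₹36,000 (q = 2 of N = 6).
Gap ratios (z−y)/z: (43800−31000)/43800 = 0.2922; (43800−36000)/43800 = 0.1781.
Squared: 0.0854; 0.0317.
Sum = 0.117116; P₂ = 0.117116 / 6 = 0.020.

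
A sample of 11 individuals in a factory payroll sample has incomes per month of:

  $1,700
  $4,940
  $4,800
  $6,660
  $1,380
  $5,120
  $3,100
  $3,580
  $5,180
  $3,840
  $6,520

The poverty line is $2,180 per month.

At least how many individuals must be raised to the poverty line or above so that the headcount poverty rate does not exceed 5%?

Currently q = 2 of N = 11 are below the line (H = 0.182).
A headcount ratio of at most 5% allows at most ⌊0.05 × 11⌋ = 0 poor individuals.
So at least 2 − 0 = 2 must be lifted.

2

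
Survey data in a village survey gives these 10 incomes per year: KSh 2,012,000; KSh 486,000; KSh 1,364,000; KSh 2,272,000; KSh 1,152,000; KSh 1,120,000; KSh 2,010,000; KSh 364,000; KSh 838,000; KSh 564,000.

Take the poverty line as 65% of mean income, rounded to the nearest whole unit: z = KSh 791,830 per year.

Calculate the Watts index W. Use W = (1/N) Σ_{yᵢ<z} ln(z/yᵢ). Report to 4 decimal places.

Below the line: KSh 364,000, KSh 486,000, KSh 564,000 (q = 3 of N = 10).
ln(z/y) terms: ln(791830/364000) = 0.7772; ln(791830/486000) = 0.4881; ln(791830/564000) = 0.3393.
W = 1.604623 / 10 = 0.1605.

0.1605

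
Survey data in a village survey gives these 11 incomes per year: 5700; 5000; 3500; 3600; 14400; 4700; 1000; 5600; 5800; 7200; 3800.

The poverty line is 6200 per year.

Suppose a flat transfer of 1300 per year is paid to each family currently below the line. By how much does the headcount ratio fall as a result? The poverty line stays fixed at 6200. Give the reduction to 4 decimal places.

Before: below the line — 1000, 3500, 3600, 3800, 4700, 5000, 5600, 5700, 5800; headcount ratio = 0.818182.
After the 1300 transfer: below the line — 2300, 4800, 4900, 5100, 6000; headcount ratio = 0.454545.
Reduction = 0.818182 − 0.454545 = 0.3636.

0.3636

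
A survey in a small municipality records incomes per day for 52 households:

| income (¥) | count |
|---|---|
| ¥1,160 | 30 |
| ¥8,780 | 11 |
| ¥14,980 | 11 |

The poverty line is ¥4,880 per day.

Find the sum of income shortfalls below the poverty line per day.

¥111,600

Below z: 30×¥1,160 (q = 30 of N = 52).
Individual gaps: 30×(4880−1160) = 111600.
Aggregate gap = ¥111,600.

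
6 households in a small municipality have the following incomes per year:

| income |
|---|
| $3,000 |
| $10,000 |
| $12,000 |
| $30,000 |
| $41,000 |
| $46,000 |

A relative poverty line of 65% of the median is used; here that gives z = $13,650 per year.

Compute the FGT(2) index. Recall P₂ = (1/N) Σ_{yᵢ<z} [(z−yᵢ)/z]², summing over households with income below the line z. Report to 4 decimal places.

Below the line: $3,000, $10,000, $12,000 (q = 3 of N = 6).
Gap ratios (z−y)/z: (13650−3000)/13650 = 0.7802; (13650−10000)/13650 = 0.2674; (13650−12000)/13650 = 0.1209.
Squared: 0.6087; 0.0715; 0.0146.
Sum = 0.694857; P₂ = 0.694857 / 6 = 0.1158.

0.1158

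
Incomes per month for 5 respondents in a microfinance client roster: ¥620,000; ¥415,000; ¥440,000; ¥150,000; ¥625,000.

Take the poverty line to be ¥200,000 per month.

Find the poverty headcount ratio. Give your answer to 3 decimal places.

1 of the 5 respondents have income below ¥200,000.
H = 1/5 = 0.200.

0.200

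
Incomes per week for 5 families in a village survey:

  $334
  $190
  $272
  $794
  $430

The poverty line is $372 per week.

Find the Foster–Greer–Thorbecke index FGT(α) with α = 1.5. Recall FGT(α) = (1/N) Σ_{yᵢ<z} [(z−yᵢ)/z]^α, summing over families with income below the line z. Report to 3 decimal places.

0.103

Below z: $190, $272, $334 (q = 3 of N = 5).
Normalized shortfalls: (372−190)/372 = 0.4892; (372−272)/372 = 0.2688; (372−334)/372 = 0.1022.
Raised to α = 1.5: 0.34221; 0.13938; 0.03265.
Sum = 0.514234; FGT(1.5) = 0.514234 / 5 = 0.103.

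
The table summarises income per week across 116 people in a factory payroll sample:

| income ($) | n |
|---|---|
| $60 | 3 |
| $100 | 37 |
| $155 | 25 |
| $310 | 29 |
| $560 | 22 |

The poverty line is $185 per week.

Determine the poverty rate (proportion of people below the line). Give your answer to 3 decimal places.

0.560

65 of the 116 people have income below $185.
H = 65/116 = 0.560.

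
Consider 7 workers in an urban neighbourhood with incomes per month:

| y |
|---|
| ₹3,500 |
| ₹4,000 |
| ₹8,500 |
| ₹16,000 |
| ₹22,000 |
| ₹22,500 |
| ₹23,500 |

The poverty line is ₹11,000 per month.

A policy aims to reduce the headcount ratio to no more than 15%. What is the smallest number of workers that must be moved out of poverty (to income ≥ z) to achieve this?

3 of the 7 workers are poor, so H = 3/7 = 0.429.
A headcount ratio of at most 15% allows at most ⌊0.15 × 7⌋ = 1 poor workers.
So at least 3 − 1 = 2 must be lifted.

2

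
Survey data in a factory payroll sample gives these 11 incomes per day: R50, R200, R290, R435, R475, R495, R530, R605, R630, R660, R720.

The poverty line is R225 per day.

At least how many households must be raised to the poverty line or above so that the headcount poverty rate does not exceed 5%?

2

Currently q = 2 of N = 11 are below the line (H = 0.182).
A headcount ratio of at most 5% allows at most ⌊0.05 × 11⌋ = 0 poor households.
So at least 2 − 0 = 2 must be lifted.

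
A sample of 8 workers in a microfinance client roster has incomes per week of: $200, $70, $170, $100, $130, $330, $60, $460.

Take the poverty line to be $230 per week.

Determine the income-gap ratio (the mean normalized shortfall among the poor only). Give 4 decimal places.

Poor units: $60, $70, $100, $130, $170, $200 (q = 6 of N = 8).
Relative gaps: 0.7391, 0.6957, 0.5652, 0.4348, 0.2609, 0.1304; sum = 2.826087.
The income-gap ratio divides by q (the poor only): 2.826087 / 6 = 0.4710.

0.4710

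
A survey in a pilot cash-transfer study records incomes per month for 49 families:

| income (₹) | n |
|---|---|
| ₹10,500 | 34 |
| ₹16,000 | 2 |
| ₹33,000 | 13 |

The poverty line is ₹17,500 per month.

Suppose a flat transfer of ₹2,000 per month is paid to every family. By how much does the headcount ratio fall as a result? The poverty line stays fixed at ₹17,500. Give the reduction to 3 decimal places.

0.041

Before: below the line — 34×₹10,500, 2×₹16,000; headcount ratio = 0.73469.
After the ₹2,000 transfer: below the line — 34×₹12,500; headcount ratio = 0.69388.
Reduction = 0.73469 − 0.69388 = 0.041.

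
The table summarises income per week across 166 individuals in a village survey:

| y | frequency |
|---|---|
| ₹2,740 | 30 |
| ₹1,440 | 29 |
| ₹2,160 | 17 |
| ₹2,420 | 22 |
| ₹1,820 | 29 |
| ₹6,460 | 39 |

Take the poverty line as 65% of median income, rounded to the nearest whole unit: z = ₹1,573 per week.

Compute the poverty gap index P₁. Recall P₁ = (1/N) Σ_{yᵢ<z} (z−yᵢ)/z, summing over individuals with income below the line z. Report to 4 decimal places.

Poor units: 29×₹1,440 (q = 29 of N = 166).
Gap ratios (z−y)/z: (1573−1440)/1573 = 0.0846 (×29).
Sum of shortfalls = 2.452003; P₁ averages over all N: 2.452003 / 166 = 0.0148.

0.0148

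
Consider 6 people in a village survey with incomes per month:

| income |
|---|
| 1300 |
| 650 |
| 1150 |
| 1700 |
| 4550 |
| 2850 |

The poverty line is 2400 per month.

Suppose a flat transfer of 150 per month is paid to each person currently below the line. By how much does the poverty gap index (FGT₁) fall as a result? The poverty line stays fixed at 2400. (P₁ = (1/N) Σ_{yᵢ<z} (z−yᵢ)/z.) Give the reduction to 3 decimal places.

0.042

Before: below the line — 650, 1150, 1300, 1700; poverty gap index (FGT₁) = 0.33333.
After the 150 transfer: below the line — 800, 1300, 1450, 1850; poverty gap index (FGT₁) = 0.29167.
Reduction = 0.33333 − 0.29167 = 0.042.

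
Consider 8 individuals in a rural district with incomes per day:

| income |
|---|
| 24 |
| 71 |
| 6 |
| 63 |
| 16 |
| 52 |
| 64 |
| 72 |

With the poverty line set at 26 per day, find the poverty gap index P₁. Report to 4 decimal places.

0.1538

Below the line: 6, 16, 24 (q = 3 of N = 8).
Normalized shortfalls: (26−6)/26 = 0.7692; (26−16)/26 = 0.3846; (26−24)/26 = 0.0769.
Σ = 1.230769. Dividing by the full population N = 8 gives P₁ = 0.1538.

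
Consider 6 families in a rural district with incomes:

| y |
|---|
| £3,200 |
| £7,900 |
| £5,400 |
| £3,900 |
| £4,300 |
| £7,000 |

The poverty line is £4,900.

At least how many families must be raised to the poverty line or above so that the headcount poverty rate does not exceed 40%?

1

Currently q = 3 of N = 6 are below the line (H = 0.500).
A headcount ratio of at most 40% allows at most ⌊0.40 × 6⌋ = 2 poor families.
So at least 3 − 2 = 1 must be lifted.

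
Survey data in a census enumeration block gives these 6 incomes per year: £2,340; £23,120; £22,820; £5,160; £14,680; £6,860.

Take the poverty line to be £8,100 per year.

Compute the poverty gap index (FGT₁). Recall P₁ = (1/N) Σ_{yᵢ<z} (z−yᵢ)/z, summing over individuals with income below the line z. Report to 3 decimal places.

Below the line: £2,340, £5,160, £6,860 (q = 3 of N = 6).
Normalized shortfalls: (8100−2340)/8100 = 0.7111; (8100−5160)/8100 = 0.3630; (8100−6860)/8100 = 0.1531.
Σ = 1.227160. Dividing by the full population N = 6 gives P₁ = 0.205.

0.205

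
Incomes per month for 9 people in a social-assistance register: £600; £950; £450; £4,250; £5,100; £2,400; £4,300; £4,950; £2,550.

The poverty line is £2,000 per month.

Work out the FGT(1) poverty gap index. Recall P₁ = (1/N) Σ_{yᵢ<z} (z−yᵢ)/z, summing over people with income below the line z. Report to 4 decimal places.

Below the line: £450, £600, £950 (q = 3 of N = 9).
Shortfall ratios: (2000−450)/2000 = 0.7750; (2000−600)/2000 = 0.7000; (2000−950)/2000 = 0.5250.
Σ = 2.000000. Dividing by the full population N = 9 gives P₁ = 0.2222.

0.2222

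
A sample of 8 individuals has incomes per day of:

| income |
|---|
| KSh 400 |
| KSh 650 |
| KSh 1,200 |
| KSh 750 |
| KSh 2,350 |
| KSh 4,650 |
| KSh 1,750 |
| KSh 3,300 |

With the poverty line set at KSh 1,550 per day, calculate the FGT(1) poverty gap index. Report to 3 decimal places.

Poor units: KSh 400, KSh 650, KSh 750, KSh 1,200 (q = 4 of N = 8).
Gap ratios (z−y)/z: (1550−400)/1550 = 0.7419; (1550−650)/1550 = 0.5806; (1550−750)/1550 = 0.5161; (1550−1200)/1550 = 0.2258.
Σ = 2.064516. Dividing by the full population N = 8 gives P₁ = 0.258.

0.258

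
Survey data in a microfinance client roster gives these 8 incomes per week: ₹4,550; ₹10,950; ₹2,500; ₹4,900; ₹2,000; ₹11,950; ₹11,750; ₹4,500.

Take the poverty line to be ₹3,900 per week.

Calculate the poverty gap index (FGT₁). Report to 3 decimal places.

0.106

Below the line: ₹2,000, ₹2,500 (q = 2 of N = 8).
Shortfall ratios: (3900−2000)/3900 = 0.4872; (3900−2500)/3900 = 0.3590.
Sum of shortfalls = 0.846154; P₁ averages over all N: 0.846154 / 8 = 0.106.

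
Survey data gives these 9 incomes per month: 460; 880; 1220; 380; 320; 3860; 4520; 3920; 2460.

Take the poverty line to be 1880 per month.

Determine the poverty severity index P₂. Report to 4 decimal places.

0.2558

Incomes under z: 320, 380, 460, 880, 1220 (q = 5 of N = 9).
Relative gaps: (1880−320)/1880 = 0.8298; (1880−380)/1880 = 0.7979; (1880−460)/1880 = 0.7553; (1880−880)/1880 = 0.5319; (1880−1220)/1880 = 0.3511.
Squared: 0.6885; 0.6366; 0.5705; 0.2829; 0.1232.
Sum = 2.301833; P₂ = 2.301833 / 9 = 0.2558.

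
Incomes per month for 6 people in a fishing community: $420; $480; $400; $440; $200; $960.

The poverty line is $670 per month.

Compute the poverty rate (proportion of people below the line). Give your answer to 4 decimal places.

5 of the 6 people have income below $670.
H = 5/6 = 0.8333.

0.8333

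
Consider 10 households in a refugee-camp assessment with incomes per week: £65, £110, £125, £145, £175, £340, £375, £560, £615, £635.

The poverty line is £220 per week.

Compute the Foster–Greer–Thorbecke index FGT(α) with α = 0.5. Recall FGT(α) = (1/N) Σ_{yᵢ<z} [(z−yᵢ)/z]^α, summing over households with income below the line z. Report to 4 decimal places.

Poor units: £65, £110, £125, £145, £175 (q = 5 of N = 10).
Relative gaps: (220−65)/220 = 0.7045; (220−110)/220 = 0.5000; (220−125)/220 = 0.4318; (220−145)/220 = 0.3409; (220−175)/220 = 0.2045.
Raised to α = 0.5: 0.83937; 0.70711; 0.65713; 0.58387; 0.45227.
Sum = 3.239749; FGT(0.5) = 3.239749 / 10 = 0.3240.

0.3240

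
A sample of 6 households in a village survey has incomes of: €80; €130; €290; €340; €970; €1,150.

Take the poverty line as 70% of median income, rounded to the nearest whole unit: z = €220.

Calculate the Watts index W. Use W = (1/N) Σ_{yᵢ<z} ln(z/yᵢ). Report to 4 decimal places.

Poor units: €80, €130 (q = 2 of N = 6).
Log gaps: ln(220/80) = 1.0116; ln(220/130) = 0.5261.
W = 1.537694 / 6 = 0.2563.

0.2563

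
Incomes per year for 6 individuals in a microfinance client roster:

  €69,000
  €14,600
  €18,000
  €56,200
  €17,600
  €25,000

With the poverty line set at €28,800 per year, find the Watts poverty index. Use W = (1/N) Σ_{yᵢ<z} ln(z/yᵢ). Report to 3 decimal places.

0.297

Poor units: €14,600, €17,600, €18,000, €25,000 (q = 4 of N = 6).
Log shortfalls: ln(28800/14600) = 0.6794; ln(28800/17600) = 0.4925; ln(28800/18000) = 0.4700; ln(28800/25000) = 0.1415.
W = 1.783334 / 6 = 0.297.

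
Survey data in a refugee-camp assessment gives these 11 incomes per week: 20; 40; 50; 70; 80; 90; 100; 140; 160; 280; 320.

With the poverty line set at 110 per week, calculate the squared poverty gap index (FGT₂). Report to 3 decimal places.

0.147

Incomes under z: 20, 40, 50, 70, 80, 90, 100 (q = 7 of N = 11).
Normalized shortfalls: (110−20)/110 = 0.8182; (110−40)/110 = 0.6364; (110−50)/110 = 0.5455; (110−70)/110 = 0.3636; (110−80)/110 = 0.2727; (110−90)/110 = 0.1818; (110−100)/110 = 0.0909.
Squared: 0.6694; 0.4050; 0.2975; 0.1322; 0.0744; 0.0331; 0.0083.
Sum = 1.619835; P₂ = 1.619835 / 11 = 0.147.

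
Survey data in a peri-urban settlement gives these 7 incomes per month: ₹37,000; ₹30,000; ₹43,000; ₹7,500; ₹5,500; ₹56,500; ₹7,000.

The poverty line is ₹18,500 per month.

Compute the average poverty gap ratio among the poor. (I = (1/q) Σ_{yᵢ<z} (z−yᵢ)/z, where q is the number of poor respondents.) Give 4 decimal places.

Below z: ₹5,500, ₹7,000, ₹7,500 (q = 3 of N = 7).
Shortfall ratios (z−y)/z: 0.7027, 0.6216, 0.5946; sum = 1.918919.
I averages over the q = 3 poor units only: 1.918919 / 3 = 0.6396.

0.6396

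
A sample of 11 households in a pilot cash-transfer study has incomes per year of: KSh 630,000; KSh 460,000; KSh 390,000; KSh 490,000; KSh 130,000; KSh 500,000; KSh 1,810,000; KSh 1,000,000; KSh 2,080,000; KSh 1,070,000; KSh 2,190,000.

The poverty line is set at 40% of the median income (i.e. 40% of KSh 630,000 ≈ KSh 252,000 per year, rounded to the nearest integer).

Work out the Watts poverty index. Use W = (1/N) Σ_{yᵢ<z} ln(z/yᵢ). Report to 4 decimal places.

0.0602

Below z: KSh 130,000 (q = 1 of N = 11).
ln(z/y) terms: ln(252000/130000) = 0.6619.
W = 0.661895 / 11 = 0.0602.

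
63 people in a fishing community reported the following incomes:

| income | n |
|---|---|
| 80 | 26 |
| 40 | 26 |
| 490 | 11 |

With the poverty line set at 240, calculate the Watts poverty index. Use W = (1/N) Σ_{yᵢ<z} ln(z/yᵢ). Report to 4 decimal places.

1.1929

Below the line: 26×40, 26×80 (q = 52 of N = 63).
ln(z/y) terms: ln(240/40) = 1.7918 (×26); ln(240/80) = 1.0986 (×26).
W = 75.149666 / 63 = 1.1929.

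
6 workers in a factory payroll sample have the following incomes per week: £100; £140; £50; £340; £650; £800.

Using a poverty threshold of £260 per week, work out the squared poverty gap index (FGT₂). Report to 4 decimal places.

0.2073

Below the line: £50, £100, £140 (q = 3 of N = 6).
Gap ratios (z−y)/z: (260−50)/260 = 0.8077; (260−100)/260 = 0.6154; (260−140)/260 = 0.4615.
Squared: 0.6524; 0.3787; 0.2130.
Sum = 1.244083; P₂ = 1.244083 / 6 = 0.2073.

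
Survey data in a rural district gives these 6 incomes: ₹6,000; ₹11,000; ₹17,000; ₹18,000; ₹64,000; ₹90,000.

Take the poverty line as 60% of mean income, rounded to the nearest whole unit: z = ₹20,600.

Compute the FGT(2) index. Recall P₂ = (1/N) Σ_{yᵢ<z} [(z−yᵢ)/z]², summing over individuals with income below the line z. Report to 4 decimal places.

0.1277

Poor units: ₹6,000, ₹11,000, ₹17,000, ₹18,000 (q = 4 of N = 6).
Relative gaps: (20600−6000)/20600 = 0.7087; (20600−11000)/20600 = 0.4660; (20600−17000)/20600 = 0.1748; (20600−18000)/20600 = 0.1262.
Squared: 0.5023; 0.2172; 0.0305; 0.0159.
Sum = 0.765953; P₂ = 0.765953 / 6 = 0.1277.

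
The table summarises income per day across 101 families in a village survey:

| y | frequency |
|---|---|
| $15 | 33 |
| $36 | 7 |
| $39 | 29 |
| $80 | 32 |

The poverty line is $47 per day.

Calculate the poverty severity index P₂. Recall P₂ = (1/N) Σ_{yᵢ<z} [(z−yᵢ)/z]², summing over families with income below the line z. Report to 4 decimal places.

0.1636

Below the line: 33×$15, 7×$36, 29×$39 (q = 69 of N = 101).
Gap ratios (z−y)/z: (47−15)/47 = 0.6809 (×33); (47−36)/47 = 0.2340 (×7); (47−39)/47 = 0.1702 (×29).
Squared: 0.4636 (×33); 0.0548 (×7); 0.0290 (×29).
Sum = 16.521050; P₂ = 16.521050 / 101 = 0.1636.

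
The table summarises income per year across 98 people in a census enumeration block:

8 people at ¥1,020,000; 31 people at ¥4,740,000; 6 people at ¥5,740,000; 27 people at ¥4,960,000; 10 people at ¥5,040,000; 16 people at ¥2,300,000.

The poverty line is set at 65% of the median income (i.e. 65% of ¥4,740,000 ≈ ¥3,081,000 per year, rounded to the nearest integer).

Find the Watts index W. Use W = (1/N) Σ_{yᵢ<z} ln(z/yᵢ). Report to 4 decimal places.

Incomes under z: 8×¥1,020,000, 16×¥2,300,000 (q = 24 of N = 98).
ln(z/y) terms: ln(3081000/1020000) = 1.1055 (×8); ln(3081000/2300000) = 0.2923 (×16).
W = 13.521134 / 98 = 0.1380.

0.1380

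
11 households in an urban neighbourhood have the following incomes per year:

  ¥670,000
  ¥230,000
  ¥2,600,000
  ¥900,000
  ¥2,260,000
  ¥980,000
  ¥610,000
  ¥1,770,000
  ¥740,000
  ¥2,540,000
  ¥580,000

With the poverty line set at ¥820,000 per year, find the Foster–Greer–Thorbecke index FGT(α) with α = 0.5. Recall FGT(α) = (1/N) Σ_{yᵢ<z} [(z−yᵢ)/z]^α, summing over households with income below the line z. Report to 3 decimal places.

0.240

Incomes under z: ¥230,000, ¥580,000, ¥610,000, ¥670,000, ¥740,000 (q = 5 of N = 11).
Relative gaps: (820000−230000)/820000 = 0.7195; (820000−580000)/820000 = 0.2927; (820000−610000)/820000 = 0.2561; (820000−670000)/820000 = 0.1829; (820000−740000)/820000 = 0.0976.
Raised to α = 0.5: 0.84824; 0.54100; 0.50606; 0.42770; 0.31235.
Sum = 2.635350; FGT(0.5) = 2.635350 / 11 = 0.240.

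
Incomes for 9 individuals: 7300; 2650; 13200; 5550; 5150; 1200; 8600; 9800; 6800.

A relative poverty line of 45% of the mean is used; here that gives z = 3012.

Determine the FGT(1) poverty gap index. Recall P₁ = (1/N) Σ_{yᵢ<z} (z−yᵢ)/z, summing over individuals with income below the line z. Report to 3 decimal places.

0.080

Incomes under z: 1200, 2650 (q = 2 of N = 9).
Relative gaps: (3012−1200)/3012 = 0.6016; (3012−2650)/3012 = 0.1202.
Sum of shortfalls = 0.721780; P₁ averages over all N: 0.721780 / 9 = 0.080.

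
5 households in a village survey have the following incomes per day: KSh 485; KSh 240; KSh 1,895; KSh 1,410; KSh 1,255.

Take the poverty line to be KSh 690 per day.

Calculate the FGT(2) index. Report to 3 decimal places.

Incomes under z: KSh 240, KSh 485 (q = 2 of N = 5).
Normalized shortfalls: (690−240)/690 = 0.6522; (690−485)/690 = 0.2971.
Squared: 0.4253; 0.0883.
Sum = 0.513600; P₂ = 0.513600 / 5 = 0.103.

0.103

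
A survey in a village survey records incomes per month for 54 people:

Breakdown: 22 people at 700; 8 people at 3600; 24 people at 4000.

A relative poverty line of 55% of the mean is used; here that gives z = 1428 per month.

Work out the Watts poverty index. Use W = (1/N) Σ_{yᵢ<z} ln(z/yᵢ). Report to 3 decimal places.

0.290

Below the line: 22×700 (q = 22 of N = 54).
Log gaps: ln(1428/700) = 0.7129 (×22).
W = 15.684896 / 54 = 0.290.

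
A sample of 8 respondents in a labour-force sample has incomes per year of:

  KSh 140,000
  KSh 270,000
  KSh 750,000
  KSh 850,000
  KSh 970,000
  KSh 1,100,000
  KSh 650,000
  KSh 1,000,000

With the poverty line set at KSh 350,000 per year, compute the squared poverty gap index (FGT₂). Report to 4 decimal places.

0.0515

Poor units: KSh 140,000, KSh 270,000 (q = 2 of N = 8).
Relative gaps: (350000−140000)/350000 = 0.6000; (350000−270000)/350000 = 0.2286.
Squared: 0.3600; 0.0522.
Sum = 0.412245; P₂ = 0.412245 / 8 = 0.0515.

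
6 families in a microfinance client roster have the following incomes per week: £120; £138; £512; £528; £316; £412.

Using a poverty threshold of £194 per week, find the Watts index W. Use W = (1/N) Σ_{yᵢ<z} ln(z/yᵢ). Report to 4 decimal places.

Below the line: £120, £138 (q = 2 of N = 6).
ln(z/y) terms: ln(194/120) = 0.4804; ln(194/138) = 0.3406.
W = 0.820971 / 6 = 0.1368.

0.1368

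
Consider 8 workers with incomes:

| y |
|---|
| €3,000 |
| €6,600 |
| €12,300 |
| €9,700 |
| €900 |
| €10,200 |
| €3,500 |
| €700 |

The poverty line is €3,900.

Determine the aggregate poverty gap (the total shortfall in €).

€7,500

Below the line: €700, €900, €3,000, €3,500 (q = 4 of N = 8).
Individual gaps: 3900−700 = 3200; 3900−900 = 3000; 3900−3000 = 900; 3900−3500 = 400.
Aggregate gap = €7,500.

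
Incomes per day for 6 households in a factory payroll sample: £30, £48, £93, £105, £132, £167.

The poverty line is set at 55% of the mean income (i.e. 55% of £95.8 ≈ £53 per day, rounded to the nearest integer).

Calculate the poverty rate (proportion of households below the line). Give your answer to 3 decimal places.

2 of the 6 households have income below £53.
H = 2/6 = 0.333.

0.333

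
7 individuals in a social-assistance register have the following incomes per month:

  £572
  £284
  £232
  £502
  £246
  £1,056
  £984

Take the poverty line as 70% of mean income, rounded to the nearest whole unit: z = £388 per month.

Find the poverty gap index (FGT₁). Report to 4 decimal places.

Below z: £232, £246, £284 (q = 3 of N = 7).
Normalized shortfalls: (388−232)/388 = 0.4021; (388−246)/388 = 0.3660; (388−284)/388 = 0.2680.
Sum of shortfalls = 1.036082; P₁ averages over all N: 1.036082 / 7 = 0.1480.

0.1480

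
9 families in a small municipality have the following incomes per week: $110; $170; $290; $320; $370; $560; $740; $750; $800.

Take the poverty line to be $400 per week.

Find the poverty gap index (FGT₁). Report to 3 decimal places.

0.206

Poor units: $110, $170, $290, $320, $370 (q = 5 of N = 9).
Gap ratios (z−y)/z: (400−110)/400 = 0.7250; (400−170)/400 = 0.5750; (400−290)/400 = 0.2750; (400−320)/400 = 0.2000; (400−370)/400 = 0.0750.
Σ = 1.850000. Dividing by the full population N = 9 gives P₁ = 0.206.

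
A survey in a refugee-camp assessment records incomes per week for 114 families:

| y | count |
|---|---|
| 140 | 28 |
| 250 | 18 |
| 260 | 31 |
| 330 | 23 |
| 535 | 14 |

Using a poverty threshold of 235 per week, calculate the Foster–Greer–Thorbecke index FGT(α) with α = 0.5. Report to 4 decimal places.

Incomes under z: 28×140 (q = 28 of N = 114).
Shortfall ratios: (235−140)/235 = 0.4043 (×28).
Raised to α = 0.5: 0.63581 (×28).
Sum = 17.802701; FGT(0.5) = 17.802701 / 114 = 0.1562.

0.1562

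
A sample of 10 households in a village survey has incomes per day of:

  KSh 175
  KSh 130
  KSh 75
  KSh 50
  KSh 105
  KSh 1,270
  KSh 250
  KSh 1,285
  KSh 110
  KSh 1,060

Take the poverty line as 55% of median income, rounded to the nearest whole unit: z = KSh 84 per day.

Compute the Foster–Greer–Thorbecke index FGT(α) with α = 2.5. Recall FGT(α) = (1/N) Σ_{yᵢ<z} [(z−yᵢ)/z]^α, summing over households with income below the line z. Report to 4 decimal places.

0.0108

Poor units: KSh 50, KSh 75 (q = 2 of N = 10).
Shortfall ratios: (84−50)/84 = 0.4048; (84−75)/84 = 0.1071.
Raised to α = 2.5: 0.10423; 0.00376.
Sum = 0.107989; FGT(2.5) = 0.107989 / 10 = 0.0108.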